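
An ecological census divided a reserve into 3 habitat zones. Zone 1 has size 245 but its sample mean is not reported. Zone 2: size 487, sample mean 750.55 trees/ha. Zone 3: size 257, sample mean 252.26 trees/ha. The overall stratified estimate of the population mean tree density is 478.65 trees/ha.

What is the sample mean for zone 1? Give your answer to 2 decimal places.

175.66

Σ Nₕx̄ₕ = N·μ, so 245·x̄_1 = 989·478.65 − (487·750.55 + 257·252.26).
= 473384.85 − 430348.67 = 43036.18.
x̄_1 = 43036.18 / 245 = 175.6579... → 175.66.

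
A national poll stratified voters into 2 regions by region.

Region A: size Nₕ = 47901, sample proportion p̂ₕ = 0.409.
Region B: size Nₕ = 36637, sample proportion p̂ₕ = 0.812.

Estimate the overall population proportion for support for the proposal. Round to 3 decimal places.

0.584

N = 47901 + 36637 = 84538.
Overall proportion = Σ (Nₕ/N)·p̂ₕ.
Σ Nₕp̂ₕ = 19591.509 + 29749.244 = 49340.753.
49340.753 / 84538 = 0.58365... → 0.584.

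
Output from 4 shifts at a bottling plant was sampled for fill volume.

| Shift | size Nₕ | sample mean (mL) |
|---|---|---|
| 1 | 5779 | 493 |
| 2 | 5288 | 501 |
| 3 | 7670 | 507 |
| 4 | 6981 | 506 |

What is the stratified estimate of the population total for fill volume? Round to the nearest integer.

12919411

Estimate total by summing Nₕ·x̄ₕ over strata.
5779·493 + 5288·501 + 7670·507 + 6981·506 = 2849047 + 2649288 + 3888690 + 3532386 = 12919411.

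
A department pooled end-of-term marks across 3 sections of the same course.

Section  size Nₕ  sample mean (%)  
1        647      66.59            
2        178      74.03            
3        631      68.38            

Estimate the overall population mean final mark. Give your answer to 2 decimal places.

N = 647 + 178 + 631 = 1456.
Weight each subgroup mean by Nₕ/N and sum.
Σ Nₕx̄ₕ = 647·66.59 + 178·74.03 + 631·68.38 = 43083.73 + 13177.34 + 43147.78 = 99408.85.
Divide by N: 99408.85 / 1456 = 68.2753... → 68.28.

68.28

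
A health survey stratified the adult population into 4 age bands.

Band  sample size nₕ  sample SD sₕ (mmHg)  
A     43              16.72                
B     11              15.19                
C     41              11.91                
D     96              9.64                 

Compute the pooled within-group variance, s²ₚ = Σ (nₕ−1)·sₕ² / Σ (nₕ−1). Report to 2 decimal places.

A: (43−1)·16.72² = 42·279.5584 = 11741.4528
B: (11−1)·15.19² = 10·230.7361 = 2307.361
C: (41−1)·11.91² = 40·141.8481 = 5673.924
D: (96−1)·9.64² = 95·92.9296 = 8828.312
Numerator = 28551.0498; denominator = Σ(nₕ−1) = 187.
s²ₚ = 28551.0498/187 = 152.6794... → 152.68.

152.68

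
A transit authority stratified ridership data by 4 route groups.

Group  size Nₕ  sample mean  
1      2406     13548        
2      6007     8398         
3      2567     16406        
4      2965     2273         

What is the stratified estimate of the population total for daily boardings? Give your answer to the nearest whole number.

Population total = Σ Nₕ·x̄ₕ (each stratum's size times its mean).
2406·13548 + 6007·8398 + 2567·16406 + 2965·2273 = 32596488 + 50446786 + 42114202 + 6739445 = 131896921.

131896921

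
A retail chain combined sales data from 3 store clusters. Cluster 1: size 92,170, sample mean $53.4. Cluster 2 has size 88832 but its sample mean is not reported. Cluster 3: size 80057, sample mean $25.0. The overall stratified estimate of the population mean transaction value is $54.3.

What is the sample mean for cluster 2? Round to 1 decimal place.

N = 92170 + 88832 + 80057 = 261059.
Overall total = μ·N = 54.3·261059 = 14175503.7.
Subtract the known strata: 92170·53.4 + 80057·25.0 = 6923303.
Remaining total for cluster 2: 14175503.7 − 6923303 = 7252200.7.
Divide by its size: 7252200.7 / 88832 = 81.640... → 81.6.

81.6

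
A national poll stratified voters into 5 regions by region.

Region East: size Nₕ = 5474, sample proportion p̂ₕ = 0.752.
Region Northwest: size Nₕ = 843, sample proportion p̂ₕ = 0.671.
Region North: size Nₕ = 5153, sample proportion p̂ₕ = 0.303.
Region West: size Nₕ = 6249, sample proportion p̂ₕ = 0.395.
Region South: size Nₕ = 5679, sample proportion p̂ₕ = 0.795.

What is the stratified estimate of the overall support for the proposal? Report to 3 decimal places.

0.565

N = 5474 + 843 + 5153 + 6249 + 5679 = 23398.
Overall proportion = Σ (Nₕ/N)·p̂ₕ.
Σ Nₕp̂ₕ = 4116.448 + 565.653 + 1561.359 + 2468.355 + 4514.805 = 13226.62.
13226.62 / 23398 = 0.56529... → 0.565.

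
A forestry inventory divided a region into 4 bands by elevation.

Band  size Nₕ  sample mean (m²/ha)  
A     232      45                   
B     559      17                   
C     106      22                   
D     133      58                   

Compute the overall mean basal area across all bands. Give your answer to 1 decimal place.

x̄_st = (Σ Nₕx̄ₕ) / (Σ Nₕ) = (232·45 + 559·17 + 106·22 + 133·58) / 1030
= 29989 / 1030 = 29.116... → 29.1.

29.1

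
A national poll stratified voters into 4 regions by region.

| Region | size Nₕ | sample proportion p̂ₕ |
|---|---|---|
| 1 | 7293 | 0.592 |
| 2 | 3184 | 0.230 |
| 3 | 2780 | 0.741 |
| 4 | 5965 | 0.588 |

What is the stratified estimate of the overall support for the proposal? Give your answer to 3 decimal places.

N = 7293 + 3184 + 2780 + 5965 = 19222.
Overall proportion = Σ (Nₕ/N)·p̂ₕ.
Σ Nₕp̂ₕ = 4317.456 + 732.32 + 2059.98 + 3507.42 = 10617.176.
10617.176 / 19222 = 0.55235... → 0.552.

0.552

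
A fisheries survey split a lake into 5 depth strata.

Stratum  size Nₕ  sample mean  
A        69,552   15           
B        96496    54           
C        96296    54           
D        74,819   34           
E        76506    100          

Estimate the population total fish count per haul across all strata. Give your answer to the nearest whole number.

21648494

Estimate total by summing Nₕ·x̄ₕ over strata.
69552·15 + 96496·54 + 96296·54 + 74819·34 + 76506·100 = 1043280 + 5210784 + 5199984 + 2543846 + 7650600 = 21648494.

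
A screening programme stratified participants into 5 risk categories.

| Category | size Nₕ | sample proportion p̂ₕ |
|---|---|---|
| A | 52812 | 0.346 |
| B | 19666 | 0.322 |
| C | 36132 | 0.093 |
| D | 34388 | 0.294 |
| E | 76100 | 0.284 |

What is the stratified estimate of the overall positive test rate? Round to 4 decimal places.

0.2724

N = 52812 + 19666 + 36132 + 34388 + 76100 = 219098.
Overall proportion = Σ (Nₕ/N)·p̂ₕ.
Σ Nₕp̂ₕ = 18272.952 + 6332.452 + 3360.276 + 10110.072 + 21612.4 = 59688.152.
59688.152 / 219098 = 0.272427... → 0.2724.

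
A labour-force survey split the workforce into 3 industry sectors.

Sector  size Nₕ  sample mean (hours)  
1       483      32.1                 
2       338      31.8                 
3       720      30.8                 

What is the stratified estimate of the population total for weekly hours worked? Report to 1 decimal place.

Estimate total by summing Nₕ·x̄ₕ over strata.
483·32.1 + 338·31.8 + 720·30.8 = 15504.3 + 10748.4 + 22176 = 48428.7.

48428.7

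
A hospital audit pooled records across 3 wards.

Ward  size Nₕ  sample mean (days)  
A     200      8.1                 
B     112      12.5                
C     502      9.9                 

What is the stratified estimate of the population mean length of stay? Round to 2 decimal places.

x̄_st = (Σ Nₕx̄ₕ) / (Σ Nₕ) = (200·8.1 + 112·12.5 + 502·9.9) / 814
= 7989.8 / 814 = 9.8155... → 9.82.

9.82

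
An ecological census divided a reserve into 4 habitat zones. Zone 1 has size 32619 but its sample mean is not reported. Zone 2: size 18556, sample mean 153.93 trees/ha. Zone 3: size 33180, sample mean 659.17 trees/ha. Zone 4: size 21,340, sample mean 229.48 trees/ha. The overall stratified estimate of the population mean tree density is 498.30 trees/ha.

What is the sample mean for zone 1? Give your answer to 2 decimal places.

N = 32619 + 18556 + 33180 + 21340 = 105695.
Overall total = μ·N = 498.30·105695 = 52667818.5.
Subtract the known strata: 18556·153.93 + 33180·659.17 + 21340·229.48 = 29624688.88.
Remaining total for zone 1: 52667818.5 − 29624688.88 = 23043129.62.
Divide by its size: 23043129.62 / 32619 = 706.4327... → 706.43.

706.43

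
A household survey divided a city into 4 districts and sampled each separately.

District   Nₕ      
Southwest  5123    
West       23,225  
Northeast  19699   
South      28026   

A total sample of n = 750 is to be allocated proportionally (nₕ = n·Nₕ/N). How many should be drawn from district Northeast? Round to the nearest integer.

194

N = 5123 + 23225 + 19699 + 28026 = 76073.
n_Northeast = 750·19699/76073 = 194.211... → 194.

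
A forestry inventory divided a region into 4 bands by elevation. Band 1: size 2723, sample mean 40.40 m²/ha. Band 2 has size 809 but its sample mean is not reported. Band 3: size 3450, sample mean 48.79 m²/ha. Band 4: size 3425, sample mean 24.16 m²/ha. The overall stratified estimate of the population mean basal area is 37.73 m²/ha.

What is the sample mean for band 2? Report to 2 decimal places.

N = 2723 + 809 + 3450 + 3425 = 10407.
Overall total = μ·N = 37.73·10407 = 392656.11.
Subtract the known strata: 2723·40.40 + 3450·48.79 + 3425·24.16 = 361082.7.
Remaining total for band 2: 392656.11 − 361082.7 = 31573.41.
Divide by its size: 31573.41 / 809 = 39.0277... → 39.03.

39.03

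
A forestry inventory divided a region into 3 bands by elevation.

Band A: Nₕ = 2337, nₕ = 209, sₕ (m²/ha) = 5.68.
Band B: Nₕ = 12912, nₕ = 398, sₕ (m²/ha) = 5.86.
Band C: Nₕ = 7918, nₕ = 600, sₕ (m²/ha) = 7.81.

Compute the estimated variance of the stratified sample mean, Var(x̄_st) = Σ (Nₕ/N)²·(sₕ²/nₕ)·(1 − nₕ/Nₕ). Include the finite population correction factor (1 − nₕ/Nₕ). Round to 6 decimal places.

N = 23167; Wₕ = Nₕ/N.
band A: (2337/23167)²·5.68²/209·(1 − 209/2337) = 0.001430346
band B: (12912/23167)²·5.86²/398·(1 − 398/12912) = 0.025975399
band C: (7918/23167)²·7.81²/600·(1 − 600/7918) = 0.010975369
Sum = 0.038381114 → 0.038381.

0.038381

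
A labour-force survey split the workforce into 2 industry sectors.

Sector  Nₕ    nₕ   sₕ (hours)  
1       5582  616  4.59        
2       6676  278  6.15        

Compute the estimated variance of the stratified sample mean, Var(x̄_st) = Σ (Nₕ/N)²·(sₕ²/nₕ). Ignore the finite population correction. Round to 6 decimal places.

N = 12258. Term for each stratum: Wₕ²sₕ²/nₕ.
Var(x̄_st) = 0.007092267 + 0.040355140 = 0.047447407 → 0.047447.

0.047447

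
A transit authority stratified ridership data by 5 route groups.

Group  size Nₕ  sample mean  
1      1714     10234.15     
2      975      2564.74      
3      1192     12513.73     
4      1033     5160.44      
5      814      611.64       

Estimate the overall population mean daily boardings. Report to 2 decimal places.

N = 1714 + 975 + 1192 + 1033 + 814 = 5728.
Weight each subgroup mean by Nₕ/N and sum.
Σ Nₕx̄ₕ = 1714·10234.15 + 975·2564.74 + 1192·12513.73 + 1033·5160.44 + 814·611.64 = 17541333.1 + 2500621.5 + 14916366.16 + 5330734.52 + 497874.96 = 40786930.24.
Divide by N: 40786930.24 / 5728 = 7120.6233... → 7120.62.

7120.62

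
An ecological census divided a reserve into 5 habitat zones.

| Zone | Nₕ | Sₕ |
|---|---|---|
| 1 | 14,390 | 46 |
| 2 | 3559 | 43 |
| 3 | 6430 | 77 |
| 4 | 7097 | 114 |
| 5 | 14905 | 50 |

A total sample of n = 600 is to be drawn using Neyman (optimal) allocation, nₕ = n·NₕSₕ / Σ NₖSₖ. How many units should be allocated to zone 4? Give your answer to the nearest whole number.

169

1: NₕSₕ = 14390·46 = 661940
2: NₕSₕ = 3559·43 = 153037
3: NₕSₕ = 6430·77 = 495110
4: NₕSₕ = 7097·114 = 809058
5: NₕSₕ = 14905·50 = 745250
Σ NₕSₕ = 2864395.
n_4 = 600·809058/2864395 = 169.472... → 169.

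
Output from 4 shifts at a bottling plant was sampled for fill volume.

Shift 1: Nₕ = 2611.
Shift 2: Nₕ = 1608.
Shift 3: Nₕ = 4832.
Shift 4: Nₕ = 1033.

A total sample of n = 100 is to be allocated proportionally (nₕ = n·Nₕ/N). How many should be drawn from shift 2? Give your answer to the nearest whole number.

N = 2611 + 1608 + 4832 + 1033 = 10084.
n_2 = 100·1608/10084 = 15.946... → 16.

16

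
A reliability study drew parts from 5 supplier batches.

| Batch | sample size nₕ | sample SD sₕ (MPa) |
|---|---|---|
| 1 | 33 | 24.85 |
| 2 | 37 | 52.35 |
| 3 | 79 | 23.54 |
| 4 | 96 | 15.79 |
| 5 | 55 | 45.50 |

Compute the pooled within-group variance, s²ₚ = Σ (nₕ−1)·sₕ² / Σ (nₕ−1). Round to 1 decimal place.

1: (33−1)·24.85² = 32·617.5225 = 19760.72
2: (37−1)·52.35² = 36·2740.5225 = 98658.81
3: (79−1)·23.54² = 78·554.1316 = 43222.2648
4: (96−1)·15.79² = 95·249.3241 = 23685.7895
5: (55−1)·45.50² = 54·2070.25 = 111793.5
Numerator = 297121.0843; denominator = Σ(nₕ−1) = 295.
s²ₚ = 297121.0843/295 = 1007.190... → 1007.2.

1007.2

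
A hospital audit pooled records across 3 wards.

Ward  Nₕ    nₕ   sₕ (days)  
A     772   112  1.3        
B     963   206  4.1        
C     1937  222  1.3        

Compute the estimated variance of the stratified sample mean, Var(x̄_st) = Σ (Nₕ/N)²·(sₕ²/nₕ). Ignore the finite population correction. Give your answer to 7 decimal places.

0.0083976

N = 3672; Wₕ = Nₕ/N.
ward A: (772/3672)²·1.3²/112 = 0.0006669572
ward B: (963/3672)²·4.1²/206 = 0.0056123885
ward C: (1937/3672)²·1.3²/222 = 0.0021183008
Sum = 0.0083976464 → 0.0083976.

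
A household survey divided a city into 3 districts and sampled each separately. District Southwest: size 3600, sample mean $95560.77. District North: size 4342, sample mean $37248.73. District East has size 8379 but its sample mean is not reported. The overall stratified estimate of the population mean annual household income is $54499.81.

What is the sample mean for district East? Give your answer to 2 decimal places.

Σ Nₕx̄ₕ = N·μ, so 8379·x̄_East = 16321·54499.81 − (3600·95560.77 + 4342·37248.73).
= 889491399.01 − 505752757.66 = 383738641.35.
x̄_East = 383738641.35 / 8379 = 45797.6658... → 45797.67.

45797.67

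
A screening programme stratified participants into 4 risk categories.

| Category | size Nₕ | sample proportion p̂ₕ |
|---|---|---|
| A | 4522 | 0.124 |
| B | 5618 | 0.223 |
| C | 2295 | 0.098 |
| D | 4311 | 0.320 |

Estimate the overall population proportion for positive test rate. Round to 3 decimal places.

0.204

Wₕ = Nₕ/N with N = 16746: 0.2700, 0.3355, 0.1370, 0.2574.
p̂_st = 0.2700·0.124 + 0.3355·0.223 + 0.1370·0.098 + 0.2574·0.320 ≈ 0.20411... → 0.204.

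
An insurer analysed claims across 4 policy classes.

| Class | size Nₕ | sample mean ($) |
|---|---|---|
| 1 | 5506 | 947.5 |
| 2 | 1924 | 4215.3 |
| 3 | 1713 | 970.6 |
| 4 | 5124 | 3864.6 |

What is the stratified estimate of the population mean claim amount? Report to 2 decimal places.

2438.64

N = 14267; weights Wₕ = Nₕ/N = (0.3859, 0.1349, 0.1201, 0.3592).
x̄_st = Σ Wₕ·x̄ₕ = 0.3859·947.5 + 0.1349·4215.3 + 0.1201·970.6 + 0.3592·3864.6 ≈ 2438.6360...
→ 2438.64.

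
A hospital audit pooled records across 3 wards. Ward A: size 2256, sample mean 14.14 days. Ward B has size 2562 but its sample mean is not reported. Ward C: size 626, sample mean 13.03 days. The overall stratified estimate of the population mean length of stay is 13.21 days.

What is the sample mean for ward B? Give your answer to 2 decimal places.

N = 2256 + 2562 + 626 = 5444.
Overall total = μ·N = 13.21·5444 = 71915.24.
Subtract the known strata: 2256·14.14 + 626·13.03 = 40056.62.
Remaining total for ward B: 71915.24 − 40056.62 = 31858.62.
Divide by its size: 31858.62 / 2562 = 12.4351... → 12.44.

12.44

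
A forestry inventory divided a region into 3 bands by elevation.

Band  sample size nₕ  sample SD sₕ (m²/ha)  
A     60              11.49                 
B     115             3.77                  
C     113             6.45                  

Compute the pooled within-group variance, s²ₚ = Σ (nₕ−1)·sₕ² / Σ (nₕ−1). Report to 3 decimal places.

A: (60−1)·11.49² = 59·132.0201 = 7789.1859
B: (115−1)·3.77² = 114·14.2129 = 1620.2706
C: (113−1)·6.45² = 112·41.6025 = 4659.48
Numerator = 14068.9365; denominator = Σ(nₕ−1) = 285.
s²ₚ = 14068.9365/285 = 49.36469... → 49.365.

49.365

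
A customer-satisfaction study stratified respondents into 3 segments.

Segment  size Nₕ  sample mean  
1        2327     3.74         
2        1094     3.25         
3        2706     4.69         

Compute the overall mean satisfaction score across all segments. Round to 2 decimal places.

4.07

N = 2327 + 1094 + 2706 = 6127.
Weight each subgroup mean by Nₕ/N and sum.
Σ Nₕx̄ₕ = 2327·3.74 + 1094·3.25 + 2706·4.69 = 8702.98 + 3555.5 + 12691.14 = 24949.62.
Divide by N: 24949.62 / 6127 = 4.0721... → 4.07.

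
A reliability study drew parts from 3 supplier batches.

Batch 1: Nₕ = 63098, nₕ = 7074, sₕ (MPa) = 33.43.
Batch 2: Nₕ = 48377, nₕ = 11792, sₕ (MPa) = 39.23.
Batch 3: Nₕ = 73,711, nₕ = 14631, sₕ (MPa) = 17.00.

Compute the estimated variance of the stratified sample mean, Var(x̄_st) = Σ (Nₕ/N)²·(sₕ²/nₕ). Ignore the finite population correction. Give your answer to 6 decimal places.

0.030377

N = 185186; Wₕ = Nₕ/N.
batch 1: (63098/185186)²·33.43²/7074 = 0.018340982
batch 2: (48377/185186)²·39.23²/11792 = 0.008906575
batch 3: (73711/185186)²·17.00²/14631 = 0.003129480
Sum = 0.030377036 → 0.030377.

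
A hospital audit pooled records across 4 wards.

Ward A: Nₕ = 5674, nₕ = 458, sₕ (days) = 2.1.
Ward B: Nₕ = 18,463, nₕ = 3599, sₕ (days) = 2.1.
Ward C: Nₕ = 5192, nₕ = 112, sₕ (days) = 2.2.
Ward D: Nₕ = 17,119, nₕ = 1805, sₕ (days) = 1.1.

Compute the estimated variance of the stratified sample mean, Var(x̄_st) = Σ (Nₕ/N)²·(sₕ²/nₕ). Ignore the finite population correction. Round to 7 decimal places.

N = 46448; Wₕ = Nₕ/N.
ward A: (5674/46448)²·2.1²/458 = 0.0001436871
ward B: (18463/46448)²·2.1²/3599 = 0.0001936098
ward C: (5192/46448)²·2.2²/112 = 0.0005399613
ward D: (17119/46448)²·1.1²/1805 = 0.0000910607
Sum = 0.0009683189 → 0.0009683.

0.0009683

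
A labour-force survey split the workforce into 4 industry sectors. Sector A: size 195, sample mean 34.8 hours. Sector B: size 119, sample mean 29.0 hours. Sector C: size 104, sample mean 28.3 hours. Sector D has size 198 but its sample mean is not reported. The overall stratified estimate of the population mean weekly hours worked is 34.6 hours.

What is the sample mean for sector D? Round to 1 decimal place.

41.1

Σ Nₕx̄ₕ = N·μ, so 198·x̄_D = 616·34.6 − (195·34.8 + 119·29.0 + 104·28.3).
= 21313.6 − 13180.2 = 8133.4.
x̄_D = 8133.4 / 198 = 41.078... → 41.1.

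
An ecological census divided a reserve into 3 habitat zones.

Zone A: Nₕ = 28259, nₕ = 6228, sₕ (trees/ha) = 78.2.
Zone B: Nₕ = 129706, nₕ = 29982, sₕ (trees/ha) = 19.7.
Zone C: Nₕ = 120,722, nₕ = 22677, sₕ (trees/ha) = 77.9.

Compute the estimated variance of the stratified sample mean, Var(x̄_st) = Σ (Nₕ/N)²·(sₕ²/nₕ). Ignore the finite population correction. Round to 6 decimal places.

0.063114

N = 278687; Wₕ = Nₕ/N.
zone A: (28259/278687)²·78.2²/6228 = 0.010095900
zone B: (129706/278687)²·19.7²/29982 = 0.002803874
zone C: (120722/278687)²·77.9²/22677 = 0.050214453
Sum = 0.063114228 → 0.063114.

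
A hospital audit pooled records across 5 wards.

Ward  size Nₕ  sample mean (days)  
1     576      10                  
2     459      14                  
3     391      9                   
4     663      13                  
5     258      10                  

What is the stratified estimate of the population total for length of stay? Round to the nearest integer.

Population total = Σ Nₕ·x̄ₕ (each stratum's size times its mean).
576·10 + 459·14 + 391·9 + 663·13 + 258·10 = 5760 + 6426 + 3519 + 8619 + 2580 = 26904.

26904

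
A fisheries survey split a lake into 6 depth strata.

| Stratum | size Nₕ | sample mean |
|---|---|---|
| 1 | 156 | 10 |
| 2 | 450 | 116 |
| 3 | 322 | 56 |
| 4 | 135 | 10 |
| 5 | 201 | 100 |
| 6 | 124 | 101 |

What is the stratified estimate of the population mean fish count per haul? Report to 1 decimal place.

N = 156 + 450 + 322 + 135 + 201 + 124 = 1388.
Weight each subgroup mean by Nₕ/N and sum.
Σ Nₕx̄ₕ = 156·10 + 450·116 + 322·56 + 135·10 + 201·100 + 124·101 = 1560 + 52200 + 18032 + 1350 + 20100 + 12524 = 105766.
Divide by N: 105766 / 1388 = 76.200... → 76.2.

76.2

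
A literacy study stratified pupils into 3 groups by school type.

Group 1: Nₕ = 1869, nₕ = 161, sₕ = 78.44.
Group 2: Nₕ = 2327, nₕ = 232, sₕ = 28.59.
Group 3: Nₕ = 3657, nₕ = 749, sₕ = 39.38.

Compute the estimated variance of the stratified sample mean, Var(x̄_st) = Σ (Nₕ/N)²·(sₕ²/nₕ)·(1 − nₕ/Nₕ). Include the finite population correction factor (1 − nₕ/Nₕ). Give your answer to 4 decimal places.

2.6138

N = 7853. Term for each stratum: Wₕ²sₕ²/nₕ·(1−nₕ/Nₕ).
Var(x̄_st) = 1.9782231 + 0.2785156 + 0.3570407 = 2.6137794 → 2.6138.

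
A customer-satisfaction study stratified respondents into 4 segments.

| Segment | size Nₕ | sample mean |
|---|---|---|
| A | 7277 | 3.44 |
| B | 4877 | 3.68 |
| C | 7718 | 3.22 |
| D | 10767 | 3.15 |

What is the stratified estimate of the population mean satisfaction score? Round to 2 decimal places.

3.32

N = 7277 + 4877 + 7718 + 10767 = 30639.
Weight each subgroup mean by Nₕ/N and sum.
Σ Nₕx̄ₕ = 7277·3.44 + 4877·3.68 + 7718·3.22 + 10767·3.15 = 25032.88 + 17947.36 + 24851.96 + 33916.05 = 101748.25.
Divide by N: 101748.25 / 30639 = 3.3209... → 3.32.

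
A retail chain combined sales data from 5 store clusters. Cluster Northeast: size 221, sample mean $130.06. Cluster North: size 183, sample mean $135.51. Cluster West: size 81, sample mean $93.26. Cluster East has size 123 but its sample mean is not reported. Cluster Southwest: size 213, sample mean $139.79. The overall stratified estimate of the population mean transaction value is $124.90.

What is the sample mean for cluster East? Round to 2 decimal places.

94.89

Σ Nₕx̄ₕ = N·μ, so 123·x̄_East = 821·124.90 − (221·130.06 + 183·135.51 + 81·93.26 + 213·139.79).
= 102542.9 − 90870.92 = 11671.98.
x̄_East = 11671.98 / 123 = 94.8941... → 94.89.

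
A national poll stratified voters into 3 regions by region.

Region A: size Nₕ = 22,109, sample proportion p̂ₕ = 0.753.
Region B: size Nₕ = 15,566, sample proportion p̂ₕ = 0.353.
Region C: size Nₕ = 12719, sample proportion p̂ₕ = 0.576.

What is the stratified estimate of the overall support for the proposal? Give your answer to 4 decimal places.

N = 22109 + 15566 + 12719 = 50394.
Overall proportion = Σ (Nₕ/N)·p̂ₕ.
Σ Nₕp̂ₕ = 16648.077 + 5494.798 + 7326.144 = 29469.019.
29469.019 / 50394 = 0.584772... → 0.5848.

0.5848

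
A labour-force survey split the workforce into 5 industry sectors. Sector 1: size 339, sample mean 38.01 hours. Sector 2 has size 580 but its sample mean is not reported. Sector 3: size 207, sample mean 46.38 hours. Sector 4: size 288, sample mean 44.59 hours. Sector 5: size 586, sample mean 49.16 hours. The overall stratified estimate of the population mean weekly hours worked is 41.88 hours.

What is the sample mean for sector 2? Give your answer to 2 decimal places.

33.83

N = 339 + 580 + 207 + 288 + 586 = 2000.
Overall total = μ·N = 41.88·2000 = 83760.
Subtract the known strata: 339·38.01 + 207·46.38 + 288·44.59 + 586·49.16 = 64135.73.
Remaining total for sector 2: 83760 − 64135.73 = 19624.27.
Divide by its size: 19624.27 / 580 = 33.8349... → 33.83.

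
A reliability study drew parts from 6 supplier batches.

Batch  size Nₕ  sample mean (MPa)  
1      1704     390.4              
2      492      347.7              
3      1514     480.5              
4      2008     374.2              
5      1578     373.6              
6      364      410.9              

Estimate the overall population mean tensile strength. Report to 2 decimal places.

398.73

x̄_st = (Σ Nₕx̄ₕ) / (Σ Nₕ) = (1704·390.4 + 492·347.7 + 1514·480.5 + 2008·374.2 + 1578·373.6 + 364·410.9) / 7660
= 3054289 / 7660 = 398.7322... → 398.73.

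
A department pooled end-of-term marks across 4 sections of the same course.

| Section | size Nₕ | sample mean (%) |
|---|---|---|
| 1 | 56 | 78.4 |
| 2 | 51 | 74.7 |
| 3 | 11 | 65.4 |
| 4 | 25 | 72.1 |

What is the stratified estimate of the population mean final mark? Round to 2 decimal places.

74.98

N = 56 + 51 + 11 + 25 = 143.
Weight each subgroup mean by Nₕ/N and sum.
Σ Nₕx̄ₕ = 56·78.4 + 51·74.7 + 11·65.4 + 25·72.1 = 4390.4 + 3809.7 + 719.4 + 1802.5 = 10722.
Divide by N: 10722 / 143 = 74.9790... → 74.98.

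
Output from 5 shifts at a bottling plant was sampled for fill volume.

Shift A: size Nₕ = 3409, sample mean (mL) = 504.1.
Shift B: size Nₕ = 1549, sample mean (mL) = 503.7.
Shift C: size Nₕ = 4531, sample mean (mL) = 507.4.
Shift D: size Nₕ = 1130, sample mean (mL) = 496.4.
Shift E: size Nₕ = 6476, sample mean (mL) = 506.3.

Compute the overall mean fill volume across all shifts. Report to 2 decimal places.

505.26

N = 17095; weights Wₕ = Nₕ/N = (0.1994, 0.0906, 0.2650, 0.0661, 0.3788).
x̄_st = Σ Wₕ·x̄ₕ = 0.1994·504.1 + 0.0906·503.7 + 0.2650·507.4 + 0.0661·496.4 + 0.3788·506.3 ≈ 505.2628...
→ 505.26.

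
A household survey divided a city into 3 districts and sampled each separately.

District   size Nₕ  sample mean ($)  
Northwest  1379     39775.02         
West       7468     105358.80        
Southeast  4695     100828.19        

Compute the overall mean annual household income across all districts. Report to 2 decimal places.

N = 1379 + 7468 + 4695 = 13542.
The stratified mean weights each stratum mean by its population share Nₕ/N.
Σ Nₕx̄ₕ = 1379·39775.02 + 7468·105358.80 + 4695·100828.19 = 54849752.58 + 786819518.4 + 473388352.05 = 1315057623.03.
Divide by N: 1315057623.03 / 13542 = 97109.5572... → 97109.56.

97109.56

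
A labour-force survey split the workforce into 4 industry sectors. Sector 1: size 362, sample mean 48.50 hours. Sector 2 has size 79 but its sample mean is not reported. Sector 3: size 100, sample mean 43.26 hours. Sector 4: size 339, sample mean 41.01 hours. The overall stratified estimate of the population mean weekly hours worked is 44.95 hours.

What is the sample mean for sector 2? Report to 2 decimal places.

47.73

Σ Nₕx̄ₕ = N·μ, so 79·x̄_2 = 880·44.95 − (362·48.50 + 100·43.26 + 339·41.01).
= 39556 − 35785.39 = 3770.61.
x̄_2 = 3770.61 / 79 = 47.7292... → 47.73.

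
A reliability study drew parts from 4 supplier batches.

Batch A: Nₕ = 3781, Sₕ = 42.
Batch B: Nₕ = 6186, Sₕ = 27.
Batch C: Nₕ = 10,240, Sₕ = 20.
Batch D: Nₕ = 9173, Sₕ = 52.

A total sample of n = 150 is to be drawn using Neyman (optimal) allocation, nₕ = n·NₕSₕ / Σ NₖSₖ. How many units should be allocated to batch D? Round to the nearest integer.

Σ NₕSₕ = 3781·42 + 6186·27 + 10240·20 + 9173·52 = 1007620.
Share for D: 476996/1007620 = 0.47339.
n_D = 150 × 0.47339 = 71.008... → 71.

71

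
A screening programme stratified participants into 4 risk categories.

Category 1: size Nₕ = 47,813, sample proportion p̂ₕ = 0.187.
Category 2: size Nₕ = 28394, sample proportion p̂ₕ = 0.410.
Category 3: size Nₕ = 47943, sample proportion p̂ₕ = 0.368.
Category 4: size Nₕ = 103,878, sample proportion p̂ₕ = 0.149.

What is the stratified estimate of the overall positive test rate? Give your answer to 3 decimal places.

N = 47813 + 28394 + 47943 + 103878 = 228028.
Overall proportion = Σ (Nₕ/N)·p̂ₕ.
Σ Nₕp̂ₕ = 8941.031 + 11641.54 + 17643.024 + 15477.822 = 53703.417.
53703.417 / 228028 = 0.23551... → 0.236.

0.236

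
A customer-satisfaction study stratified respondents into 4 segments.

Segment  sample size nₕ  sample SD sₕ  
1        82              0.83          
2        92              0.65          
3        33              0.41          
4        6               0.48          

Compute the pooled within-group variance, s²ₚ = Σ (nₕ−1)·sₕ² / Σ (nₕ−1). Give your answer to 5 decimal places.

0.48220

1: (82−1)·0.83² = 81·0.6889 = 55.8009
2: (92−1)·0.65² = 91·0.4225 = 38.4475
3: (33−1)·0.41² = 32·0.1681 = 5.3792
4: (6−1)·0.48² = 5·0.2304 = 1.152
Numerator = 100.7796; denominator = Σ(nₕ−1) = 209.
s²ₚ = 100.7796/209 = 0.4821990... → 0.48220.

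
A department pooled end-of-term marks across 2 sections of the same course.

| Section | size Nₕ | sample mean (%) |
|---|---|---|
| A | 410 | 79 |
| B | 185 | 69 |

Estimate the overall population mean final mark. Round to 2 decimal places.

N = 595; weights Wₕ = Nₕ/N = (0.6891, 0.3109).
x̄_st = Σ Wₕ·x̄ₕ = 0.6891·79 + 0.3109·69 ≈ 75.8908...
→ 75.89.

75.89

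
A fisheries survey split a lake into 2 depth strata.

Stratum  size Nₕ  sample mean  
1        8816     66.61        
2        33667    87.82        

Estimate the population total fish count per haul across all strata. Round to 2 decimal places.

1: 8816·66.61 = 587233.76
2: 33667·87.82 = 2956635.94
τ̂ = Σ Nₕx̄ₕ = 3543869.70.

3543869.70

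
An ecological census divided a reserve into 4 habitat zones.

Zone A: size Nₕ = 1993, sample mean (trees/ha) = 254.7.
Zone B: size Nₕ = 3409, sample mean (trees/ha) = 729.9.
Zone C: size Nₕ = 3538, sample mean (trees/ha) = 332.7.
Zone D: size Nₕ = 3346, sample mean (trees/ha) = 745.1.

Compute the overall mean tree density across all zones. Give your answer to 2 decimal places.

N = 12286; weights Wₕ = Nₕ/N = (0.1622, 0.2775, 0.2880, 0.2723).
x̄_st = Σ Wₕ·x̄ₕ = 0.1622·254.7 + 0.2775·729.9 + 0.2880·332.7 + 0.2723·745.1 ≈ 542.5723...
→ 542.57.

542.57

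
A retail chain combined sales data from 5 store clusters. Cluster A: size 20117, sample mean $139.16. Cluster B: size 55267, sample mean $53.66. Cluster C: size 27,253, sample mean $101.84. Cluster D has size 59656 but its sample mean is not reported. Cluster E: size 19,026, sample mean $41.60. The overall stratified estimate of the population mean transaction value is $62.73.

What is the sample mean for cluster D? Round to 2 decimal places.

34.23

N = 20117 + 55267 + 27253 + 59656 + 19026 = 181319.
Overall total = μ·N = 62.73·181319 = 11374140.87.
Subtract the known strata: 20117·139.16 + 55267·53.66 + 27253·101.84 + 19026·41.60 = 9332036.06.
Remaining total for cluster D: 11374140.87 − 9332036.06 = 2042104.81.
Divide by its size: 2042104.81 / 59656 = 34.2313... → 34.23.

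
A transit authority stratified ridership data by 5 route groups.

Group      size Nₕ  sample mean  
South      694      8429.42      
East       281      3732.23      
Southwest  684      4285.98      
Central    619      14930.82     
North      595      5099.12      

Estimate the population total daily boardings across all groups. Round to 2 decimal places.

22106538.41

Estimate total by summing Nₕ·x̄ₕ over strata.
694·8429.42 + 281·3732.23 + 684·4285.98 + 619·14930.82 + 595·5099.12 = 5850017.48 + 1048756.63 + 2931610.32 + 9242177.58 + 3033976.4 = 22106538.41.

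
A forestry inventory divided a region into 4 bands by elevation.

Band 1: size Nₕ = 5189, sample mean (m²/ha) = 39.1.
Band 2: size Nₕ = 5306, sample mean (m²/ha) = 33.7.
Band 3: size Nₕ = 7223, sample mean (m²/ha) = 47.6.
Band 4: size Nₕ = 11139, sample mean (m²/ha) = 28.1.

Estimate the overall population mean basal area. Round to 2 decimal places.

35.99

x̄_st = (Σ Nₕx̄ₕ) / (Σ Nₕ) = (5189·39.1 + 5306·33.7 + 7223·47.6 + 11139·28.1) / 28857
= 1038522.8 / 28857 = 35.9886... → 35.99.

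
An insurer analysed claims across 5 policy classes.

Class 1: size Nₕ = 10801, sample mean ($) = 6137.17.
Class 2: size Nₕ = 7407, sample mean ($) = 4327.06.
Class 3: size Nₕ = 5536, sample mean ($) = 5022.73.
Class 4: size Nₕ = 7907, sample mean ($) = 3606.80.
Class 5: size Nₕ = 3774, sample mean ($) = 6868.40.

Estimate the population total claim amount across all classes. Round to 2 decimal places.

180584249.07

1: 10801·6137.17 = 66287573.17
2: 7407·4327.06 = 32050533.42
3: 5536·5022.73 = 27805833.28
4: 7907·3606.80 = 28518967.6
5: 3774·6868.40 = 25921341.6
τ̂ = Σ Nₕx̄ₕ = 180584249.07.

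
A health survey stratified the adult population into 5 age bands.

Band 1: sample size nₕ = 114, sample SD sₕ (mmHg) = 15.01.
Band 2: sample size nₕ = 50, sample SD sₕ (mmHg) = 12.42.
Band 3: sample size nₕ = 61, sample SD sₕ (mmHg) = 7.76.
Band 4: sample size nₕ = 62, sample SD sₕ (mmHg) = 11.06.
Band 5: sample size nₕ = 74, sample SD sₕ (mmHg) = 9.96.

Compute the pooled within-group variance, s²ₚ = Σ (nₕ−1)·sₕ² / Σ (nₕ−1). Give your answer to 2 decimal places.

1: (114−1)·15.01² = 113·225.3001 = 25458.9113
2: (50−1)·12.42² = 49·154.2564 = 7558.5636
3: (61−1)·7.76² = 60·60.2176 = 3613.056
4: (62−1)·11.06² = 61·122.3236 = 7461.7396
5: (74−1)·9.96² = 73·99.2016 = 7241.7168
Numerator = 51333.9873; denominator = Σ(nₕ−1) = 356.
s²ₚ = 51333.9873/356 = 144.1966... → 144.20.

144.20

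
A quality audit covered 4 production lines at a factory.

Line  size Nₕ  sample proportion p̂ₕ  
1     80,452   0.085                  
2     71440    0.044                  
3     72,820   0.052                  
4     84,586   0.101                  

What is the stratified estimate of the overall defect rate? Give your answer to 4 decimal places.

0.0721

N = 80452 + 71440 + 72820 + 84586 = 309298.
Overall proportion = Σ (Nₕ/N)·p̂ₕ.
Σ Nₕp̂ₕ = 6838.42 + 3143.36 + 3786.64 + 8543.186 = 22311.606.
22311.606 / 309298 = 0.072136... → 0.0721.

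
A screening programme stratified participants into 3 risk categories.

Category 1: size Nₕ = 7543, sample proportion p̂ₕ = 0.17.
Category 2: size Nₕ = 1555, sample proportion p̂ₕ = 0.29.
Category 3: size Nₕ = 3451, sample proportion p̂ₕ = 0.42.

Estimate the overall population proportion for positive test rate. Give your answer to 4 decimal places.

0.2536

Wₕ = Nₕ/N with N = 12549: 0.6011, 0.1239, 0.2750.
p̂_st = 0.6011·0.17 + 0.1239·0.29 + 0.2750·0.42 ≈ 0.253620... → 0.2536.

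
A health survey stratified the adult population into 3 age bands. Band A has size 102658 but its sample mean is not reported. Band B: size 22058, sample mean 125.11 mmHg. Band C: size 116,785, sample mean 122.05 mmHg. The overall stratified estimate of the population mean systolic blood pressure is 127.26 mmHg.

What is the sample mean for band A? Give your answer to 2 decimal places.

N = 102658 + 22058 + 116785 = 241501.
Overall total = μ·N = 127.26·241501 = 30733417.26.
Subtract the known strata: 22058·125.11 + 116785·122.05 = 17013285.63.
Remaining total for band A: 30733417.26 − 17013285.63 = 13720131.63.
Divide by its size: 13720131.63 / 102658 = 133.6489... → 133.65.

133.65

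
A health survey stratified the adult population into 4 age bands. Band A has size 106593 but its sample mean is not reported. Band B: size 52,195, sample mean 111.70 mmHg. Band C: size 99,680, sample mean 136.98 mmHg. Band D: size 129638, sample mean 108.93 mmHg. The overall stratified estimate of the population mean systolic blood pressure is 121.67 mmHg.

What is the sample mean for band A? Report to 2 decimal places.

127.73

Σ Nₕx̄ₕ = N·μ, so 106593·x̄_A = 388106·121.67 − (52195·111.70 + 99680·136.98 + 129638·108.93).
= 47220857.02 − 33605815.24 = 13615041.78.
x̄_A = 13615041.78 / 106593 = 127.7292... → 127.73.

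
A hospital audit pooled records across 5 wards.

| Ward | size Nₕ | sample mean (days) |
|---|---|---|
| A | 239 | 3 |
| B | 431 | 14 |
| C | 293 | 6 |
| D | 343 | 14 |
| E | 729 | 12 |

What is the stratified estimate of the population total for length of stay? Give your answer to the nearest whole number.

Estimate total by summing Nₕ·x̄ₕ over strata.
239·3 + 431·14 + 293·6 + 343·14 + 729·12 = 717 + 6034 + 1758 + 4802 + 8748 = 22059.

22059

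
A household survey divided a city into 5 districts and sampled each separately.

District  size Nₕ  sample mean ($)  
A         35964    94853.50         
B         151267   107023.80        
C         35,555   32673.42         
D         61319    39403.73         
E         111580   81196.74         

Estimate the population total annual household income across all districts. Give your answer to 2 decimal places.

A: 35964·94853.50 = 3411311274
B: 151267·107023.80 = 16189169154.6
C: 35555·32673.42 = 1161703448.1
D: 61319·39403.73 = 2416197319.87
E: 111580·81196.74 = 9059932249.2
τ̂ = Σ Nₕx̄ₕ = 32238313445.77.

32238313445.77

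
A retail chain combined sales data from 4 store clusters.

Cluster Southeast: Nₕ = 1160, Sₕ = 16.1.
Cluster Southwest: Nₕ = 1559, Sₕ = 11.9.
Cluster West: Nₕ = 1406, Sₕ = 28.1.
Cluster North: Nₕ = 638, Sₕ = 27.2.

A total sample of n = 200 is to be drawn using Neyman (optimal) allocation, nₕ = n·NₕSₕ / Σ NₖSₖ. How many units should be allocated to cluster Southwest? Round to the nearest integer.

Southeast: NₕSₕ = 1160·16.1 = 18676
Southwest: NₕSₕ = 1559·11.9 = 18552.1
West: NₕSₕ = 1406·28.1 = 39508.6
North: NₕSₕ = 638·27.2 = 17353.6
Σ NₕSₕ = 94090.3.
n_Southwest = 200·18552.1/94090.3 = 39.435... → 39.

39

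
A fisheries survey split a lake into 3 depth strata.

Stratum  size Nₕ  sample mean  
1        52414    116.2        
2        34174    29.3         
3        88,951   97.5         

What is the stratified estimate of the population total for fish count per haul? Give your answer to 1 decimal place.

Population total = Σ Nₕ·x̄ₕ (each stratum's size times its mean).
52414·116.2 + 34174·29.3 + 88951·97.5 = 6090506.8 + 1001298.2 + 8672722.5 = 15764527.5.

15764527.5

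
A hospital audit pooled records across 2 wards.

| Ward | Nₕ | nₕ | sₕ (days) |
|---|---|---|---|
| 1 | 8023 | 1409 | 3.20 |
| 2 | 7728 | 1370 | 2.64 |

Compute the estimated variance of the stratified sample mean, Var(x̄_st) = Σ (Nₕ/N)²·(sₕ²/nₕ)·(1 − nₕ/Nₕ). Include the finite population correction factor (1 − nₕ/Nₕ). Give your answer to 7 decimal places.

N = 15751. Term for each stratum: Wₕ²sₕ²/nₕ·(1−nₕ/Nₕ).
Var(x̄_st) = 0.0015544390 + 0.0010075316 = 0.0025619706 → 0.0025620.

0.0025620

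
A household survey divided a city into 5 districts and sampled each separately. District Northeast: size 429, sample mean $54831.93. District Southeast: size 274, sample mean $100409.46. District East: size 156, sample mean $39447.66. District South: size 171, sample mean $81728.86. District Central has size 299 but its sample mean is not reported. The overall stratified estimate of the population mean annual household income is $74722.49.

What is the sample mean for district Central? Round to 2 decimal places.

N = 429 + 274 + 156 + 171 + 299 = 1329.
Overall total = μ·N = 74722.49·1329 = 99306189.21.
Subtract the known strata: 429·54831.93 + 274·100409.46 + 156·39447.66 + 171·81728.86 = 71164560.03.
Remaining total for district Central: 99306189.21 − 71164560.03 = 28141629.18.
Divide by its size: 28141629.18 / 299 = 94119.1611... → 94119.16.

94119.16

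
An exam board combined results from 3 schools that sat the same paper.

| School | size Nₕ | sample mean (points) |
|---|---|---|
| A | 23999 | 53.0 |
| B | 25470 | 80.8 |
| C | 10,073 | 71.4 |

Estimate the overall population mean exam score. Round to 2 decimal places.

68.00

x̄_st = (Σ Nₕx̄ₕ) / (Σ Nₕ) = (23999·53.0 + 25470·80.8 + 10073·71.4) / 59542
= 4049135.2 / 59542 = 68.0047... → 68.00.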